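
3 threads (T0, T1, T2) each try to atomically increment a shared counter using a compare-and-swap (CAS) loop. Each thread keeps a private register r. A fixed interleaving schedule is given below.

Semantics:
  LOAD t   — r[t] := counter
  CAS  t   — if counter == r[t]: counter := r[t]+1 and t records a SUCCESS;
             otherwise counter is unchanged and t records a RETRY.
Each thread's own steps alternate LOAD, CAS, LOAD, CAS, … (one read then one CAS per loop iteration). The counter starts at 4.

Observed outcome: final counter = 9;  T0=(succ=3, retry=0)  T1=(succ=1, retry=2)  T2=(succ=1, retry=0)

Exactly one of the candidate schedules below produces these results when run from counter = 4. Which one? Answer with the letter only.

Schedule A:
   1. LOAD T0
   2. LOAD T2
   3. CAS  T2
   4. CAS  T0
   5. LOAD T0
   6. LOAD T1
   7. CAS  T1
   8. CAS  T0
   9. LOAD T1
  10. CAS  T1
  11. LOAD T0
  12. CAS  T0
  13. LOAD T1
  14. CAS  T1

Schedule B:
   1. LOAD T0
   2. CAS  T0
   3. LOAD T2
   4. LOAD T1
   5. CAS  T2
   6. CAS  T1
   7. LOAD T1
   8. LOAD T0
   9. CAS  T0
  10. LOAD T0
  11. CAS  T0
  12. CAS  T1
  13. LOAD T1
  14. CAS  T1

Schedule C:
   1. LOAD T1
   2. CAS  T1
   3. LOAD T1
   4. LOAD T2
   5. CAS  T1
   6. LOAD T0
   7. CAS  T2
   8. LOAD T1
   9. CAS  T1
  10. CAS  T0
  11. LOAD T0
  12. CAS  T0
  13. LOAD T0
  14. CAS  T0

B

Run B:
[1] T0.load  rd  (counter 4, T0.r 4)
[2] T0.cas  hit  (counter 5, T0.r 4)
[3] T2.load  rd  (counter 5, T2.r 5)
[4] T1.load  rd  (counter 5, T1.r 5)
[5] T2.cas  hit  (counter 6, T2.r 5)
[6] T1.cas  miss  (counter 6, T1.r 5)
[7] T1.load  rd  (counter 6, T1.r 6)
[8] T0.load  rd  (counter 6, T0.r 6)
[9] T0.cas  hit  (counter 7, T0.r 6)
[10] T0.load  rd  (counter 7, T0.r 7)
[11] T0.cas  hit  (counter 8, T0.r 7)
[12] T1.cas  miss  (counter 8, T1.r 6)
[13] T1.load  rd  (counter 8, T1.r 8)
[14] T1.cas  hit  (counter 9, T1.r 8)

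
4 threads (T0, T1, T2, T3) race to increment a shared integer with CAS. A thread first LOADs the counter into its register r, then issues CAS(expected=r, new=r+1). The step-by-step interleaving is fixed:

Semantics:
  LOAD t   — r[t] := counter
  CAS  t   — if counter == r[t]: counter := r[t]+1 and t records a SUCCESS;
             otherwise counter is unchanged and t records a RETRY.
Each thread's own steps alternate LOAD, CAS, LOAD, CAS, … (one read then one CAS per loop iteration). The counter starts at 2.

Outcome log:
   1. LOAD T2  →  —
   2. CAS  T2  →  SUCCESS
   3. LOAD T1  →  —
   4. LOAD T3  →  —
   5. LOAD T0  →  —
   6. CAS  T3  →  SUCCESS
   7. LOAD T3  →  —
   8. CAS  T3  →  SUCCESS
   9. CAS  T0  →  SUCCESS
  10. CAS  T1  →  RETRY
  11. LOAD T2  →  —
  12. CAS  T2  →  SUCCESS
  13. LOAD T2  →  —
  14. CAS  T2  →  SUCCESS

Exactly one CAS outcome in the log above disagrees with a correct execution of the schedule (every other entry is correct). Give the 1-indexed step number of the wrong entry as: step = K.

Correct run:
T2 LOAD — after: cnt=2, r=2 — load
T2 CAS — after: cnt=3, r=2 — ok
T1 LOAD — after: cnt=3, r=3 — load
T3 LOAD — after: cnt=3, r=3 — load
T0 LOAD — after: cnt=3, r=3 — load
T3 CAS — after: cnt=4, r=3 — ok
T3 LOAD — after: cnt=4, r=4 — load
T3 CAS — after: cnt=5, r=4 — ok
T0 CAS — after: cnt=5, r=3 — retry
T1 CAS — after: cnt=5, r=3 — retry
T2 LOAD — after: cnt=5, r=5 — load
T2 CAS — after: cnt=6, r=5 — ok
T2 LOAD — after: cnt=6, r=6 — load
T2 CAS — after: cnt=7, r=6 — ok
Log disagrees first at step 9.

step = 9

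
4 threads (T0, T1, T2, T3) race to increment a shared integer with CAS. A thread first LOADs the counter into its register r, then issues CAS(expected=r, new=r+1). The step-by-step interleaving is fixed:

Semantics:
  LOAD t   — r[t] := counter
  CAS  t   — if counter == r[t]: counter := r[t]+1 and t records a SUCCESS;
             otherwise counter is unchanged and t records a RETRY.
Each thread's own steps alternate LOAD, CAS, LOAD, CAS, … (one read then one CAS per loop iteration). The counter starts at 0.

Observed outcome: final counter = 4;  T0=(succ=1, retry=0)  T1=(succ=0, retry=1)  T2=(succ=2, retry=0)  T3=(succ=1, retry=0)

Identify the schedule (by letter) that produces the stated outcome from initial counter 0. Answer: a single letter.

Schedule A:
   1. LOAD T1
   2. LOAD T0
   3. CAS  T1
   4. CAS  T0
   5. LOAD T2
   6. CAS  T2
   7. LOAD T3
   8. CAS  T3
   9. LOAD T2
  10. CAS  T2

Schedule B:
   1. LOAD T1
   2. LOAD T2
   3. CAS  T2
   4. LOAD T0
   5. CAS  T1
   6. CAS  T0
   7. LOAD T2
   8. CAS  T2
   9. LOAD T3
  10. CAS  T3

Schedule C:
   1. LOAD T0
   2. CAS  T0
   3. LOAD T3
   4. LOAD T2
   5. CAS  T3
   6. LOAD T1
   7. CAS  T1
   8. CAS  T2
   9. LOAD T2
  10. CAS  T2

B

Run B:
T1 LOAD — after: cnt=0, r=0 — load
T2 LOAD — after: cnt=0, r=0 — load
T2 CAS — after: cnt=1, r=0 — ok
T0 LOAD — after: cnt=1, r=1 — load
T1 CAS — after: cnt=1, r=0 — retry
T0 CAS — after: cnt=2, r=1 — ok
T2 LOAD — after: cnt=2, r=2 — load
T2 CAS — after: cnt=3, r=2 — ok
T3 LOAD — after: cnt=3, r=3 — load
T3 CAS — after: cnt=4, r=3 — ok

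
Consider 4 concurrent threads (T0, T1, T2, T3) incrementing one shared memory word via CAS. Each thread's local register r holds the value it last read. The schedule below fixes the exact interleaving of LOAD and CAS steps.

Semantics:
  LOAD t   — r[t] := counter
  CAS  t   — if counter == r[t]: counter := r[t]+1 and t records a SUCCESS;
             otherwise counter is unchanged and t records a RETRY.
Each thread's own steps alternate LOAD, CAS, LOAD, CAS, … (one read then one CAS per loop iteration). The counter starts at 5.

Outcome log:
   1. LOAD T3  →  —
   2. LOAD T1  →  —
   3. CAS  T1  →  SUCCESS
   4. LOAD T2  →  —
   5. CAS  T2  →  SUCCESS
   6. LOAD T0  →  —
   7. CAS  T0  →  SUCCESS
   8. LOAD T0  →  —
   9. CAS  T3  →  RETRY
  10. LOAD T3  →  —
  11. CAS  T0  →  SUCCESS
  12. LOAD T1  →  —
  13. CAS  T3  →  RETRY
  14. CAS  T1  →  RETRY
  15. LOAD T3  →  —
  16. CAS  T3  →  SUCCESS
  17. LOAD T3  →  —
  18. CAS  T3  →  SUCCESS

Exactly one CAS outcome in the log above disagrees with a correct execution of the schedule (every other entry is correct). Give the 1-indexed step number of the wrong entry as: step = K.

Reference trace:
   1) LOAD T3:  M=5  r_T3=5
   2) LOAD T1:  M=5  r_T1=5
   3) CAS  T1:  M=6  r_T1=5 ✓
   4) LOAD T2:  M=6  r_T2=6
   5) CAS  T2:  M=7  r_T2=6 ✓
   6) LOAD T0:  M=7  r_T0=7
   7) CAS  T0:  M=8  r_T0=7 ✓
   8) LOAD T0:  M=8  r_T0=8
   9) CAS  T3:  M=8  r_T3=5 ✗
  10) LOAD T3:  M=8  r_T3=8
  11) CAS  T0:  M=9  r_T0=8 ✓
  12) LOAD T1:  M=9  r_T1=9
  13) CAS  T3:  M=9  r_T3=8 ✗
  14) CAS  T1:  M=10  r_T1=9 ✓
  15) LOAD T3:  M=10  r_T3=10
  16) CAS  T3:  M=11  r_T3=10 ✓
  17) LOAD T3:  M=11  r_T3=11
  18) CAS  T3:  M=12  r_T3=11 ✓
Log disagrees first at step 14.

step = 14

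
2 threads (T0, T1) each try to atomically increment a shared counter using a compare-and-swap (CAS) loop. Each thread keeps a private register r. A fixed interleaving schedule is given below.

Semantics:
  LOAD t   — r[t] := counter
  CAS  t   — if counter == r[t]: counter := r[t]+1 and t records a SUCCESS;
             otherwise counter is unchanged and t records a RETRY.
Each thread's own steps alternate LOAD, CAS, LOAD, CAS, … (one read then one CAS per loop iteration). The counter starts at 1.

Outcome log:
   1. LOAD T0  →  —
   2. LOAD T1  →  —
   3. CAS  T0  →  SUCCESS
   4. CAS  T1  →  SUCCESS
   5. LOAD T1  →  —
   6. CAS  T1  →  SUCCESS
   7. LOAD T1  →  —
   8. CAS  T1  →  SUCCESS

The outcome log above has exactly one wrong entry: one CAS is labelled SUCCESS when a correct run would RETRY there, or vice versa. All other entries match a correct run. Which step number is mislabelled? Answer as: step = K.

Correct run:
   1) LOAD T0:  M=1  r_T0=1
   2) LOAD T1:  M=1  r_T1=1
   3) CAS  T0:  M=2  r_T0=1 ✓
   4) CAS  T1:  M=2  r_T1=1 ✗
   5) LOAD T1:  M=2  r_T1=2
   6) CAS  T1:  M=3  r_T1=2 ✓
   7) LOAD T1:  M=3  r_T1=3
   8) CAS  T1:  M=4  r_T1=3 ✓
Flip is step 4.

step = 4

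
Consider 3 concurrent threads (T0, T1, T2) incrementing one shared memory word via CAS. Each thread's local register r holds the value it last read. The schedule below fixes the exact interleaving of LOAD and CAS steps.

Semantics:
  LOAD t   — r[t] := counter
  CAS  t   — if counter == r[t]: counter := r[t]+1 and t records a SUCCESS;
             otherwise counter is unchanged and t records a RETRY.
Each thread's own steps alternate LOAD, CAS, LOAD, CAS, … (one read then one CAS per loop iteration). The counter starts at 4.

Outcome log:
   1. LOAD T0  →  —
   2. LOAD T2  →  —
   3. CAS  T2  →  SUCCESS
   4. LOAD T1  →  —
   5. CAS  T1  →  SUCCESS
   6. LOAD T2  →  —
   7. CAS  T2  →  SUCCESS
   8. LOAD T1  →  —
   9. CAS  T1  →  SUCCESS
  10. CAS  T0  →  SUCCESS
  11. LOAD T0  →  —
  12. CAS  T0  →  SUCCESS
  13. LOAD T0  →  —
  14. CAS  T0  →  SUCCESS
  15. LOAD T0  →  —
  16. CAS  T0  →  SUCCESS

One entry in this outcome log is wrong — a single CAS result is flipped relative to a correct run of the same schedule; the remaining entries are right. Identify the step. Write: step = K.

Correct run:
step 1: T0 LOAD ⇒ load; ctr=4 reg=4
step 2: T2 LOAD ⇒ load; ctr=4 reg=4
step 3: T2 CAS ⇒ ok; ctr=5 reg=4
step 4: T1 LOAD ⇒ load; ctr=5 reg=5
step 5: T1 CAS ⇒ ok; ctr=6 reg=5
step 6: T2 LOAD ⇒ load; ctr=6 reg=6
step 7: T2 CAS ⇒ ok; ctr=7 reg=6
step 8: T1 LOAD ⇒ load; ctr=7 reg=7
step 9: T1 CAS ⇒ ok; ctr=8 reg=7
step 10: T0 CAS ⇒ retry; ctr=8 reg=4
step 11: T0 LOAD ⇒ load; ctr=8 reg=8
step 12: T0 CAS ⇒ ok; ctr=9 reg=8
step 13: T0 LOAD ⇒ load; ctr=9 reg=9
step 14: T0 CAS ⇒ ok; ctr=10 reg=9
step 15: T0 LOAD ⇒ load; ctr=10 reg=10
step 16: T0 CAS ⇒ ok; ctr=11 reg=10
Log disagrees first at step 10.

step = 10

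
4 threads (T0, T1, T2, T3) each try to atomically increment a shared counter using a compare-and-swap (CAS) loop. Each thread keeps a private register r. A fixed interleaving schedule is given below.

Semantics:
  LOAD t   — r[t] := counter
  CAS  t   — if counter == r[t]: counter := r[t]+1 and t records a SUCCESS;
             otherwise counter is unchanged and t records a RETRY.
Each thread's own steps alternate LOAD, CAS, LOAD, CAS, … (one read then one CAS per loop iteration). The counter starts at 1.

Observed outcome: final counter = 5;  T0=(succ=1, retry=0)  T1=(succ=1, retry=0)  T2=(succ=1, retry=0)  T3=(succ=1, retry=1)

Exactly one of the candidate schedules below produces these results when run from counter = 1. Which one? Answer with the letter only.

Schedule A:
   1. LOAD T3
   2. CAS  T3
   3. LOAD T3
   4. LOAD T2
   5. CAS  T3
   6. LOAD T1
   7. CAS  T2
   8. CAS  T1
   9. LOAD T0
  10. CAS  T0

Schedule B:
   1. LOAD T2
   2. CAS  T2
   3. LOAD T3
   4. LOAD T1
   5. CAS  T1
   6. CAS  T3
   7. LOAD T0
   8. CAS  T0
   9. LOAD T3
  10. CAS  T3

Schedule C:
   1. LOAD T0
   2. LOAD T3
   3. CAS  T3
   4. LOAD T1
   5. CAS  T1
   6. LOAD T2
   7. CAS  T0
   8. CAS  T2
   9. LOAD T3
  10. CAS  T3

B

Run B:
1. LOAD T2 → mem=1 r[T2]=1 [LOAD]
2. CAS T2 → mem=2 r[T2]=1 [OK]
3. LOAD T3 → mem=2 r[T3]=2 [LOAD]
4. LOAD T1 → mem=2 r[T1]=2 [LOAD]
5. CAS T1 → mem=3 r[T1]=2 [OK]
6. CAS T3 → mem=3 r[T3]=2 [RETRY]
7. LOAD T0 → mem=3 r[T0]=3 [LOAD]
8. CAS T0 → mem=4 r[T0]=3 [OK]
9. LOAD T3 → mem=4 r[T3]=4 [LOAD]
10. CAS T3 → mem=5 r[T3]=4 [OK]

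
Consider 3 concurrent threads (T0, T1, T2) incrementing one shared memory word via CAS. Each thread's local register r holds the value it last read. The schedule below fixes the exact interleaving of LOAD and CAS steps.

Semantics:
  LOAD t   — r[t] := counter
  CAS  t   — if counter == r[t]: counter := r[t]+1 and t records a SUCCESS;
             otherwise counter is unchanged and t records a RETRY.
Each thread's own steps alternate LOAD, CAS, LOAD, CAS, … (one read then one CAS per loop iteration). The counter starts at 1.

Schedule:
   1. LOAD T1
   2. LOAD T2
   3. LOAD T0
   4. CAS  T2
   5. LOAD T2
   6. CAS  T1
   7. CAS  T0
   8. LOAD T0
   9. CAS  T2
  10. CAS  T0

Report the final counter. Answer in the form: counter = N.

T1 LOAD — after: cnt=1, r=1 — load
T2 LOAD — after: cnt=1, r=1 — load
T0 LOAD — after: cnt=1, r=1 — load
T2 CAS — after: cnt=2, r=1 — ok
T2 LOAD — after: cnt=2, r=2 — load
T1 CAS — after: cnt=2, r=1 — retry
T0 CAS — after: cnt=2, r=1 — retry
T0 LOAD — after: cnt=2, r=2 — load
T2 CAS — after: cnt=3, r=2 — ok
T0 CAS — after: cnt=3, r=2 — retry

counter = 3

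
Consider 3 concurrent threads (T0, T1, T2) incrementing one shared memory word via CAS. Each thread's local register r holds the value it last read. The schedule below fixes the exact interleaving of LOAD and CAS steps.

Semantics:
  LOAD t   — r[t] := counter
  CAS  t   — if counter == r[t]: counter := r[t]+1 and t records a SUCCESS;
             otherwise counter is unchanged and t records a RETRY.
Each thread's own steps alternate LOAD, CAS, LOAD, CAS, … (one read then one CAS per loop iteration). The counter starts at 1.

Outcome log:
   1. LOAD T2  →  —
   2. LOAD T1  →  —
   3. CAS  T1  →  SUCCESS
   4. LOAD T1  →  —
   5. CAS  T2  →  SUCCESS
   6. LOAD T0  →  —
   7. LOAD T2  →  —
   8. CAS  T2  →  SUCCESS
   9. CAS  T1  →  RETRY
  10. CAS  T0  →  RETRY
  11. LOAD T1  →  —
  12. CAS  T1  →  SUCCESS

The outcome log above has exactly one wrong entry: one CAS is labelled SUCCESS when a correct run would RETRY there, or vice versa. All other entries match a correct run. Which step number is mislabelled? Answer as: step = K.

step = 5

Correct run:
   1) LOAD T2:  M=1  r_T2=1
   2) LOAD T1:  M=1  r_T1=1
   3) CAS  T1:  M=2  r_T1=1 ✓
   4) LOAD T1:  M=2  r_T1=2
   5) CAS  T2:  M=2  r_T2=1 ✗
   6) LOAD T0:  M=2  r_T0=2
   7) LOAD T2:  M=2  r_T2=2
   8) CAS  T2:  M=3  r_T2=2 ✓
   9) CAS  T1:  M=3  r_T1=2 ✗
  10) CAS  T0:  M=3  r_T0=2 ✗
  11) LOAD T1:  M=3  r_T1=3
  12) CAS  T1:  M=4  r_T1=3 ✓
Log disagrees first at step 5.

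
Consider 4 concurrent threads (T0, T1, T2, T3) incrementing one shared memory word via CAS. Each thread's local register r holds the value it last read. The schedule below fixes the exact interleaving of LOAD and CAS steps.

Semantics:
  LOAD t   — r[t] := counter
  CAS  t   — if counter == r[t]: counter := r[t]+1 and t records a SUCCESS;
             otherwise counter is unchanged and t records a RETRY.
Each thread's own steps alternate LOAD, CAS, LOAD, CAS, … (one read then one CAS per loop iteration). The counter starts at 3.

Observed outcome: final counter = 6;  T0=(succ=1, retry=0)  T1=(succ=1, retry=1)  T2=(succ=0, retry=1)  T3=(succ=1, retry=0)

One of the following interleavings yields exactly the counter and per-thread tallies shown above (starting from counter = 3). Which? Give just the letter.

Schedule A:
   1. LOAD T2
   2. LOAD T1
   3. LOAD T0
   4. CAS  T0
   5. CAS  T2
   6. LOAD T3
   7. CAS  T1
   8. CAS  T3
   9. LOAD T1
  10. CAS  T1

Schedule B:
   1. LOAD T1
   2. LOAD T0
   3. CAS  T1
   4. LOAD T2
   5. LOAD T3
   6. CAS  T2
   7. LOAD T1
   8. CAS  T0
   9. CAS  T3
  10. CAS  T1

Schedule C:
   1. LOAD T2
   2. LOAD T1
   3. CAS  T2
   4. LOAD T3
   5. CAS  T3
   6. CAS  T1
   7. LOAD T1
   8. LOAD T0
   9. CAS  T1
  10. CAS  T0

Run A:
1. LOAD T2 → mem=3 r[T2]=3 [LOAD]
2. LOAD T1 → mem=3 r[T1]=3 [LOAD]
3. LOAD T0 → mem=3 r[T0]=3 [LOAD]
4. CAS T0 → mem=4 r[T0]=3 [OK]
5. CAS T2 → mem=4 r[T2]=3 [RETRY]
6. LOAD T3 → mem=4 r[T3]=4 [LOAD]
7. CAS T1 → mem=4 r[T1]=3 [RETRY]
8. CAS T3 → mem=5 r[T3]=4 [OK]
9. LOAD T1 → mem=5 r[T1]=5 [LOAD]
10. CAS T1 → mem=6 r[T1]=5 [OK]

A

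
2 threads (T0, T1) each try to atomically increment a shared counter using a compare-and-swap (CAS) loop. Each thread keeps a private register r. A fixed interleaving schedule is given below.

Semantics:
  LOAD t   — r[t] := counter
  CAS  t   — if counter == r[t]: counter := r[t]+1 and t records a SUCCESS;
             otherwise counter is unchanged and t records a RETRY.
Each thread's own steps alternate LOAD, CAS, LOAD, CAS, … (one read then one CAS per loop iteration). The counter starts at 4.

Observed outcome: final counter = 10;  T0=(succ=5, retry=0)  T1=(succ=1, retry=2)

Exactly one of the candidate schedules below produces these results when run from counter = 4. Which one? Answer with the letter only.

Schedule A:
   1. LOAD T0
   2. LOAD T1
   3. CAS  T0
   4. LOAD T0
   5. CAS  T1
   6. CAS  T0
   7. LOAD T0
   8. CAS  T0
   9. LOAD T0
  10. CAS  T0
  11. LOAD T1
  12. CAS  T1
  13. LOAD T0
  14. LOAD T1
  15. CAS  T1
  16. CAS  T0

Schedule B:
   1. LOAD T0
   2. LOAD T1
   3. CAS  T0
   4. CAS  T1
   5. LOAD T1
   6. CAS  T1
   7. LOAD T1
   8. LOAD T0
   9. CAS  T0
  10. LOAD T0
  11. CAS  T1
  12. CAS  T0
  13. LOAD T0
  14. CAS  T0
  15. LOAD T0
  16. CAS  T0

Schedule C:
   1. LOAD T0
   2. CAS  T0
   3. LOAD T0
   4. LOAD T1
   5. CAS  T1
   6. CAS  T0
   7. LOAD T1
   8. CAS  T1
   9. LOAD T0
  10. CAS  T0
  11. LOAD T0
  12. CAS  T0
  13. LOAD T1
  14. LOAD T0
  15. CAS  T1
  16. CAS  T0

Simulating candidate B:
step 1: T0 LOAD ⇒ load; ctr=4 reg=4
step 2: T1 LOAD ⇒ load; ctr=4 reg=4
step 3: T0 CAS ⇒ ok; ctr=5 reg=4
step 4: T1 CAS ⇒ retry; ctr=5 reg=4
step 5: T1 LOAD ⇒ load; ctr=5 reg=5
step 6: T1 CAS ⇒ ok; ctr=6 reg=5
step 7: T1 LOAD ⇒ load; ctr=6 reg=6
step 8: T0 LOAD ⇒ load; ctr=6 reg=6
step 9: T0 CAS ⇒ ok; ctr=7 reg=6
step 10: T0 LOAD ⇒ load; ctr=7 reg=7
step 11: T1 CAS ⇒ retry; ctr=7 reg=6
step 12: T0 CAS ⇒ ok; ctr=8 reg=7
step 13: T0 LOAD ⇒ load; ctr=8 reg=8
step 14: T0 CAS ⇒ ok; ctr=9 reg=8
step 15: T0 LOAD ⇒ load; ctr=9 reg=9
step 16: T0 CAS ⇒ ok; ctr=10 reg=9

B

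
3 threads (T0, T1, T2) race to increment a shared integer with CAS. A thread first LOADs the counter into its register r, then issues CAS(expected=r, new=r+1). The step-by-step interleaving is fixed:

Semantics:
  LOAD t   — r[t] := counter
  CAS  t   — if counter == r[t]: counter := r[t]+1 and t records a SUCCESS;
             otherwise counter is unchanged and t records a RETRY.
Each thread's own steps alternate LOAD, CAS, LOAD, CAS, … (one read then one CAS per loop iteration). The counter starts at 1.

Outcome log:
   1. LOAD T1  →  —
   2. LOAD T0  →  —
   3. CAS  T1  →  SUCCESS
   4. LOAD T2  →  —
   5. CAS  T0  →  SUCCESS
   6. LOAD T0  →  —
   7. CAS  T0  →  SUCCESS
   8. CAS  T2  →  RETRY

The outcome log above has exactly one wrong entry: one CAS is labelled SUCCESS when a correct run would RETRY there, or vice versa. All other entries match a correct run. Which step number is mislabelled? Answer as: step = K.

Correct run:
#1 T1 reads 1
#2 T0 reads 1
#3 T1 CAS(1→2) writes; counter now 2
#4 T2 reads 2
#5 T0 CAS(1→2) fails; counter now 2
#6 T0 reads 2
#7 T0 CAS(2→3) writes; counter now 3
#8 T2 CAS(2→3) fails; counter now 3
Flip is step 5.

step = 5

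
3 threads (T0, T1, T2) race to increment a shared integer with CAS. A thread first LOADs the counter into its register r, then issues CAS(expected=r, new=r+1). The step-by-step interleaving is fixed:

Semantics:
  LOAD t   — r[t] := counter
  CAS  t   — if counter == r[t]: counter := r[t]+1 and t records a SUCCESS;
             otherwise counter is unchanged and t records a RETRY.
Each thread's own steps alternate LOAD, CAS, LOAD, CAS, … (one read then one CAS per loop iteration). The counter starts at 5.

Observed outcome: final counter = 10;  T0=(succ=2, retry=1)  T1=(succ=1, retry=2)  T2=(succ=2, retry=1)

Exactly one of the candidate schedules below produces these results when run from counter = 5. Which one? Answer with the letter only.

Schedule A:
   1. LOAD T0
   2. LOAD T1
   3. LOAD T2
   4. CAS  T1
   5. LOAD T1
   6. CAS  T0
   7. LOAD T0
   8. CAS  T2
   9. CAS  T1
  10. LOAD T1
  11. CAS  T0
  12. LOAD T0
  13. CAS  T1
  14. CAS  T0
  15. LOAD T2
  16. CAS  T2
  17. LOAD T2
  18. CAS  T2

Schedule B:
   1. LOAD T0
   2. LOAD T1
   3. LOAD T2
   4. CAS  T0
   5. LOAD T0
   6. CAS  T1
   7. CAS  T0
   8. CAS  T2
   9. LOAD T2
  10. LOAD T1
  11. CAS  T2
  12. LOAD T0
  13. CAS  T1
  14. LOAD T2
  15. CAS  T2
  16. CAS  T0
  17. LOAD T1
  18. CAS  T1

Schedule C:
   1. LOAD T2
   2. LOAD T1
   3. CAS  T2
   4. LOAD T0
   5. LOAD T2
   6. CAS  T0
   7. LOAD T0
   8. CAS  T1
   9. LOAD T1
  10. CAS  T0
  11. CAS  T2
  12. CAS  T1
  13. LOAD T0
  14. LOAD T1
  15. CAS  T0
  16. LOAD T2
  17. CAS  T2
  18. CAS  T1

B

Simulating candidate B:
T0 LOAD — after: cnt=5, r=5 — load
T1 LOAD — after: cnt=5, r=5 — load
T2 LOAD — after: cnt=5, r=5 — load
T0 CAS — after: cnt=6, r=5 — ok
T0 LOAD — after: cnt=6, r=6 — load
T1 CAS — after: cnt=6, r=5 — retry
T0 CAS — after: cnt=7, r=6 — ok
T2 CAS — after: cnt=7, r=5 — retry
T2 LOAD — after: cnt=7, r=7 — load
T1 LOAD — after: cnt=7, r=7 — load
T2 CAS — after: cnt=8, r=7 — ok
T0 LOAD — after: cnt=8, r=8 — load
T1 CAS — after: cnt=8, r=7 — retry
T2 LOAD — after: cnt=8, r=8 — load
T2 CAS — after: cnt=9, r=8 — ok
T0 CAS — after: cnt=9, r=8 — retry
T1 LOAD — after: cnt=9, r=9 — load
T1 CAS — after: cnt=10, r=9 — ok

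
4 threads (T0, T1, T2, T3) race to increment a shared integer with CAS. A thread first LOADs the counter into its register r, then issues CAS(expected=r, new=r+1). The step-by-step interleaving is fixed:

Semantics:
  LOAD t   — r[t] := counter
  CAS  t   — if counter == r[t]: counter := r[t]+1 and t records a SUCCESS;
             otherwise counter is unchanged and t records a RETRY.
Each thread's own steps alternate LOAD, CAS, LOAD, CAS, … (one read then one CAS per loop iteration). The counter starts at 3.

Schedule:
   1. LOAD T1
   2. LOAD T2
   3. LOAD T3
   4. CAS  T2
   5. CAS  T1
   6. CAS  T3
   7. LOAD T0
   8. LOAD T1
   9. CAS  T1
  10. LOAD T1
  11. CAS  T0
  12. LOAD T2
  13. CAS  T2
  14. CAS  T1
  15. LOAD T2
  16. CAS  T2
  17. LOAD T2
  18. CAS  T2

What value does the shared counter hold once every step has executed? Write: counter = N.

counter = 8

1. LOAD T1 → mem=3 r[T1]=3 [LOAD]
2. LOAD T2 → mem=3 r[T2]=3 [LOAD]
3. LOAD T3 → mem=3 r[T3]=3 [LOAD]
4. CAS T2 → mem=4 r[T2]=3 [OK]
5. CAS T1 → mem=4 r[T1]=3 [RETRY]
6. CAS T3 → mem=4 r[T3]=3 [RETRY]
7. LOAD T0 → mem=4 r[T0]=4 [LOAD]
8. LOAD T1 → mem=4 r[T1]=4 [LOAD]
9. CAS T1 → mem=5 r[T1]=4 [OK]
10. LOAD T1 → mem=5 r[T1]=5 [LOAD]
11. CAS T0 → mem=5 r[T0]=4 [RETRY]
12. LOAD T2 → mem=5 r[T2]=5 [LOAD]
13. CAS T2 → mem=6 r[T2]=5 [OK]
14. CAS T1 → mem=6 r[T1]=5 [RETRY]
15. LOAD T2 → mem=6 r[T2]=6 [LOAD]
16. CAS T2 → mem=7 r[T2]=6 [OK]
17. LOAD T2 → mem=7 r[T2]=7 [LOAD]
18. CAS T2 → mem=8 r[T2]=7 [OK]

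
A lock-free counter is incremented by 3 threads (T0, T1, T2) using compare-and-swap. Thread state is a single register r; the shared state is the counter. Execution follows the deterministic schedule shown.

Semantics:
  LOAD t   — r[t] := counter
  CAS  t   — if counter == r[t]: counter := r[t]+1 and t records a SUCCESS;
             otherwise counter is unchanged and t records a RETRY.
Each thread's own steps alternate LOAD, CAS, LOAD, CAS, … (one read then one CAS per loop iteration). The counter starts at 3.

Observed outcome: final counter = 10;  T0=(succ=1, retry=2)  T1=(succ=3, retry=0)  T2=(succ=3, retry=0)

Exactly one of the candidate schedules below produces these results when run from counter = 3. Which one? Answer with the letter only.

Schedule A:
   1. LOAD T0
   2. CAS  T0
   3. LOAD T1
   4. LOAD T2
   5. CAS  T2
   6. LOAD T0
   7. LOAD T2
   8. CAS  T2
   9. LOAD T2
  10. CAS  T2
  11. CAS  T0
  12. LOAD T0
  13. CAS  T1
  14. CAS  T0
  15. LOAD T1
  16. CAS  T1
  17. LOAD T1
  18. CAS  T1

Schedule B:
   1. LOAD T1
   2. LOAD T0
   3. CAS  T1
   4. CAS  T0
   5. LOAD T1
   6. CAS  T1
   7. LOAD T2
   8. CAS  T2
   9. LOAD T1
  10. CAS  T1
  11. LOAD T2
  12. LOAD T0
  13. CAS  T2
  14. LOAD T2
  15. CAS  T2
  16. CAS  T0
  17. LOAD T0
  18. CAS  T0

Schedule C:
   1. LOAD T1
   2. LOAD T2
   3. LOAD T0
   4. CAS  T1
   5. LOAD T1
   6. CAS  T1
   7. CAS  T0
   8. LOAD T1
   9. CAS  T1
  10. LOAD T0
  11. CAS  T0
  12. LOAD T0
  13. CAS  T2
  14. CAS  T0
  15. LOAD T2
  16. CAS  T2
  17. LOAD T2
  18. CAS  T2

B

Tracing schedule B:
#1 T1 reads 3
#2 T0 reads 3
#3 T1 CAS(3→4) writes; counter now 4
#4 T0 CAS(3→4) fails; counter now 4
#5 T1 reads 4
#6 T1 CAS(4→5) writes; counter now 5
#7 T2 reads 5
#8 T2 CAS(5→6) writes; counter now 6
#9 T1 reads 6
#10 T1 CAS(6→7) writes; counter now 7
#11 T2 reads 7
#12 T0 reads 7
#13 T2 CAS(7→8) writes; counter now 8
#14 T2 reads 8
#15 T2 CAS(8→9) writes; counter now 9
#16 T0 CAS(7→8) fails; counter now 9
#17 T0 reads 9
#18 T0 CAS(9→10) writes; counter now 10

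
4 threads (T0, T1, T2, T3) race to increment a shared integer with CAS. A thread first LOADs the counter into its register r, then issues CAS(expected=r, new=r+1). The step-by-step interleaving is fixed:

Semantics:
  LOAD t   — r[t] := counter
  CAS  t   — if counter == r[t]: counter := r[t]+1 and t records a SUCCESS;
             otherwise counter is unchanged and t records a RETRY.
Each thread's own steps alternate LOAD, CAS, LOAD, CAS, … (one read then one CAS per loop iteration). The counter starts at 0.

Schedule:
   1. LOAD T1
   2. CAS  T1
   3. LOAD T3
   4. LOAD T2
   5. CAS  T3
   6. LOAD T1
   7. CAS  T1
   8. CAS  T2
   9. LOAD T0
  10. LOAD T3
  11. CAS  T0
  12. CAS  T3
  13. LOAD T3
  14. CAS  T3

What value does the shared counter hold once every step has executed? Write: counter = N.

#1 T1 reads 0
#2 T1 CAS(0→1) writes; counter now 1
#3 T3 reads 1
#4 T2 reads 1
#5 T3 CAS(1→2) writes; counter now 2
#6 T1 reads 2
#7 T1 CAS(2→3) writes; counter now 3
#8 T2 CAS(1→2) fails; counter now 3
#9 T0 reads 3
#10 T3 reads 3
#11 T0 CAS(3→4) writes; counter now 4
#12 T3 CAS(3→4) fails; counter now 4
#13 T3 reads 4
#14 T3 CAS(4→5) writes; counter now 5

counter = 5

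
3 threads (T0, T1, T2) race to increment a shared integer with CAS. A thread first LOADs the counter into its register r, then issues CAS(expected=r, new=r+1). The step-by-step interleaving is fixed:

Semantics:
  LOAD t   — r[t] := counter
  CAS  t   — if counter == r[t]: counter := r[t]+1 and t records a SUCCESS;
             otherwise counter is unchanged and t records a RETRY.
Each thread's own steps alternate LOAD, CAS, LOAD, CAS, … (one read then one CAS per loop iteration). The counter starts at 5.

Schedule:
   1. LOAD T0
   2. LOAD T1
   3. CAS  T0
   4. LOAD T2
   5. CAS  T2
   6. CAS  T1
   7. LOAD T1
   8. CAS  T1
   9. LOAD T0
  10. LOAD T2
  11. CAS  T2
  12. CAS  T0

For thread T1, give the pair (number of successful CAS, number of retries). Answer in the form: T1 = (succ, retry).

T1 = (1, 1)

T0 LOAD — after: cnt=5, r=5 — load
T1 LOAD — after: cnt=5, r=5 — load
T0 CAS — after: cnt=6, r=5 — ok
T2 LOAD — after: cnt=6, r=6 — load
T2 CAS — after: cnt=7, r=6 — ok
T1 CAS — after: cnt=7, r=5 — retry
T1 LOAD — after: cnt=7, r=7 — load
T1 CAS — after: cnt=8, r=7 — ok
T0 LOAD — after: cnt=8, r=8 — load
T2 LOAD — after: cnt=8, r=8 — load
T2 CAS — after: cnt=9, r=8 — ok
T0 CAS — after: cnt=9, r=8 — retry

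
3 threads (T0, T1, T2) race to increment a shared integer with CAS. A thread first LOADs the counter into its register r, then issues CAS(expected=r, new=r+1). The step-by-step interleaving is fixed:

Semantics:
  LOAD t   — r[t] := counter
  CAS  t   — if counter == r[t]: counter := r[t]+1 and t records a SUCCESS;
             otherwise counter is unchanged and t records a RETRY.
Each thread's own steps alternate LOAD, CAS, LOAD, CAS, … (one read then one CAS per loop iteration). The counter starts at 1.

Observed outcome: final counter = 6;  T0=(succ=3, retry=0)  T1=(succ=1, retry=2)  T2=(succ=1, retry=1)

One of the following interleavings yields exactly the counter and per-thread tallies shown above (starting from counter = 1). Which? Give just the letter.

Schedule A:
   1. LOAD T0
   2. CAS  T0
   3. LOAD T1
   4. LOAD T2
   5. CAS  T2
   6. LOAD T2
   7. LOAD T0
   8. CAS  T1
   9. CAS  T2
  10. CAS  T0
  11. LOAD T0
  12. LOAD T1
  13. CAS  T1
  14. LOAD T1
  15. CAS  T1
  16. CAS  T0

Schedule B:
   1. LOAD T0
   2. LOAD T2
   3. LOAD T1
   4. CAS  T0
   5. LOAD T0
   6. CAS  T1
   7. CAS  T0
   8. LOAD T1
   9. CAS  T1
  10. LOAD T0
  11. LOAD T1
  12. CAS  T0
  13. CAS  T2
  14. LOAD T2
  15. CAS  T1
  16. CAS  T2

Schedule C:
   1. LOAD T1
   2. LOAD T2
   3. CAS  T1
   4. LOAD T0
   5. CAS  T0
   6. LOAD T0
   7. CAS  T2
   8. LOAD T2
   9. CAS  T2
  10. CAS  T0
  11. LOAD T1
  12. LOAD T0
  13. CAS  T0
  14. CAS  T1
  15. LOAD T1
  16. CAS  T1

Simulating candidate B:
1. LOAD T0 → mem=1 r[T0]=1 [LOAD]
2. LOAD T2 → mem=1 r[T2]=1 [LOAD]
3. LOAD T1 → mem=1 r[T1]=1 [LOAD]
4. CAS T0 → mem=2 r[T0]=1 [OK]
5. LOAD T0 → mem=2 r[T0]=2 [LOAD]
6. CAS T1 → mem=2 r[T1]=1 [RETRY]
7. CAS T0 → mem=3 r[T0]=2 [OK]
8. LOAD T1 → mem=3 r[T1]=3 [LOAD]
9. CAS T1 → mem=4 r[T1]=3 [OK]
10. LOAD T0 → mem=4 r[T0]=4 [LOAD]
11. LOAD T1 → mem=4 r[T1]=4 [LOAD]
12. CAS T0 → mem=5 r[T0]=4 [OK]
13. CAS T2 → mem=5 r[T2]=1 [RETRY]
14. LOAD T2 → mem=5 r[T2]=5 [LOAD]
15. CAS T1 → mem=5 r[T1]=4 [RETRY]
16. CAS T2 → mem=6 r[T2]=5 [OK]

B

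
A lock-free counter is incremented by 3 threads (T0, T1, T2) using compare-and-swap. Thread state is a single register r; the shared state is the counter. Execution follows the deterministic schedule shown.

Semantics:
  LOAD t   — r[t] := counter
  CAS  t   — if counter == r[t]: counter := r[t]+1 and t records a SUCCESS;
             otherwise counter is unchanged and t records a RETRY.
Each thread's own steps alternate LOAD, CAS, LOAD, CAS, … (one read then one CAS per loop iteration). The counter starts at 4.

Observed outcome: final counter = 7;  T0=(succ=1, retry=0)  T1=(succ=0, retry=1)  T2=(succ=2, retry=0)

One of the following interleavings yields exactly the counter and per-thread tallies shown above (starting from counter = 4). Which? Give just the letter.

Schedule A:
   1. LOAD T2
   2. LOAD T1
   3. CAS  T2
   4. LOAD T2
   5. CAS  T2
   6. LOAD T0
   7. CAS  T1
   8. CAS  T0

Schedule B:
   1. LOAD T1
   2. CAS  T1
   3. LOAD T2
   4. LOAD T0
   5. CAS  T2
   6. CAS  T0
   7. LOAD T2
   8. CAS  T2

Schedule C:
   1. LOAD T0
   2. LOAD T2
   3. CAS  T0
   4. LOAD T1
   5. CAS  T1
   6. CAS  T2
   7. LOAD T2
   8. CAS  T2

Simulating candidate A:
#1 T2 reads 4
#2 T1 reads 4
#3 T2 CAS(4→5) writes; counter now 5
#4 T2 reads 5
#5 T2 CAS(5→6) writes; counter now 6
#6 T0 reads 6
#7 T1 CAS(4→5) fails; counter now 6
#8 T0 CAS(6→7) writes; counter now 7

A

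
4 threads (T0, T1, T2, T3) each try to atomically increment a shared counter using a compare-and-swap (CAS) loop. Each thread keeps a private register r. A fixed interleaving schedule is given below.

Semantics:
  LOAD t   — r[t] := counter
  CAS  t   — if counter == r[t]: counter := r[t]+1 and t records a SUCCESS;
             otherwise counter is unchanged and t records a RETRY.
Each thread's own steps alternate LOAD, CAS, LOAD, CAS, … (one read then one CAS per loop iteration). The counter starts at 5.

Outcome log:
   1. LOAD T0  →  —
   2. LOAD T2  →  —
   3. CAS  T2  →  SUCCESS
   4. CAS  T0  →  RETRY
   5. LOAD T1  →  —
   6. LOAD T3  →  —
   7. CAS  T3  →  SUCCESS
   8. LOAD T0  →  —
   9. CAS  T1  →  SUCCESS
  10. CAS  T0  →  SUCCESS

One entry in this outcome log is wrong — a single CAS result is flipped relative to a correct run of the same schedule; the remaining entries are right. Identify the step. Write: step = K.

Reference trace:
   1) LOAD T0:  M=5  r_T0=5
   2) LOAD T2:  M=5  r_T2=5
   3) CAS  T2:  M=6  r_T2=5 ✓
   4) CAS  T0:  M=6  r_T0=5 ✗
   5) LOAD T1:  M=6  r_T1=6
   6) LOAD T3:  M=6  r_T3=6
   7) CAS  T3:  M=7  r_T3=6 ✓
   8) LOAD T0:  M=7  r_T0=7
   9) CAS  T1:  M=7  r_T1=6 ✗
  10) CAS  T0:  M=8  r_T0=7 ✓
Flip is step 9.

step = 9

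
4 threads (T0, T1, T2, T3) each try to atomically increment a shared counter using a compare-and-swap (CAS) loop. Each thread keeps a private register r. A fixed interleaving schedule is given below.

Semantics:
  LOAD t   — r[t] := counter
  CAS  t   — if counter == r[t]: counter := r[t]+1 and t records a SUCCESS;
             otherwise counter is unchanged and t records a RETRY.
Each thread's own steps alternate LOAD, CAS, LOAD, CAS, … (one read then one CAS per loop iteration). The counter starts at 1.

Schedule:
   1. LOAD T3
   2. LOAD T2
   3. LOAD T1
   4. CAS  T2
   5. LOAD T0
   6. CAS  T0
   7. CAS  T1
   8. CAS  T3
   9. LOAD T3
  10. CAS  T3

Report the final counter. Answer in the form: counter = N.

step 1: T3 LOAD ⇒ load; ctr=1 reg=1
step 2: T2 LOAD ⇒ load; ctr=1 reg=1
step 3: T1 LOAD ⇒ load; ctr=1 reg=1
step 4: T2 CAS ⇒ ok; ctr=2 reg=1
step 5: T0 LOAD ⇒ load; ctr=2 reg=2
step 6: T0 CAS ⇒ ok; ctr=3 reg=2
step 7: T1 CAS ⇒ retry; ctr=3 reg=1
step 8: T3 CAS ⇒ retry; ctr=3 reg=1
step 9: T3 LOAD ⇒ load; ctr=3 reg=3
step 10: T3 CAS ⇒ ok; ctr=4 reg=3

counter = 4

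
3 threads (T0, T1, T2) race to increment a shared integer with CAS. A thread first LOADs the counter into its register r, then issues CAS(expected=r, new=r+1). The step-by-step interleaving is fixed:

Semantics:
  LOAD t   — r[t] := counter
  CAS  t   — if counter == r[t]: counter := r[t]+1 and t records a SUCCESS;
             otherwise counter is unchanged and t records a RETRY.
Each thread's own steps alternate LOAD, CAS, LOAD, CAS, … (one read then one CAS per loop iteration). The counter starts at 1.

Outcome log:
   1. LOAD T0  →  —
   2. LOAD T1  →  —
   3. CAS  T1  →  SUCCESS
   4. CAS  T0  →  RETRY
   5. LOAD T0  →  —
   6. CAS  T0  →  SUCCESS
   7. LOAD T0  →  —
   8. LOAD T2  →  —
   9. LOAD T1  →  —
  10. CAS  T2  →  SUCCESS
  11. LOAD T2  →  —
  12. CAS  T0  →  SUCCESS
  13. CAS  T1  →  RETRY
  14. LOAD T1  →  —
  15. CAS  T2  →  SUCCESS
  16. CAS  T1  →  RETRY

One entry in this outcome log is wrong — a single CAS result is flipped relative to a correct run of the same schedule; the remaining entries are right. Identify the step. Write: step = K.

Re-executing:
1. LOAD T0 → mem=1 r[T0]=1 [LOAD]
2. LOAD T1 → mem=1 r[T1]=1 [LOAD]
3. CAS T1 → mem=2 r[T1]=1 [OK]
4. CAS T0 → mem=2 r[T0]=1 [RETRY]
5. LOAD T0 → mem=2 r[T0]=2 [LOAD]
6. CAS T0 → mem=3 r[T0]=2 [OK]
7. LOAD T0 → mem=3 r[T0]=3 [LOAD]
8. LOAD T2 → mem=3 r[T2]=3 [LOAD]
9. LOAD T1 → mem=3 r[T1]=3 [LOAD]
10. CAS T2 → mem=4 r[T2]=3 [OK]
11. LOAD T2 → mem=4 r[T2]=4 [LOAD]
12. CAS T0 → mem=4 r[T0]=3 [RETRY]
13. CAS T1 → mem=4 r[T1]=3 [RETRY]
14. LOAD T1 → mem=4 r[T1]=4 [LOAD]
15. CAS T2 → mem=5 r[T2]=4 [OK]
16. CAS T1 → mem=5 r[T1]=4 [RETRY]
Mismatch at 12.

step = 12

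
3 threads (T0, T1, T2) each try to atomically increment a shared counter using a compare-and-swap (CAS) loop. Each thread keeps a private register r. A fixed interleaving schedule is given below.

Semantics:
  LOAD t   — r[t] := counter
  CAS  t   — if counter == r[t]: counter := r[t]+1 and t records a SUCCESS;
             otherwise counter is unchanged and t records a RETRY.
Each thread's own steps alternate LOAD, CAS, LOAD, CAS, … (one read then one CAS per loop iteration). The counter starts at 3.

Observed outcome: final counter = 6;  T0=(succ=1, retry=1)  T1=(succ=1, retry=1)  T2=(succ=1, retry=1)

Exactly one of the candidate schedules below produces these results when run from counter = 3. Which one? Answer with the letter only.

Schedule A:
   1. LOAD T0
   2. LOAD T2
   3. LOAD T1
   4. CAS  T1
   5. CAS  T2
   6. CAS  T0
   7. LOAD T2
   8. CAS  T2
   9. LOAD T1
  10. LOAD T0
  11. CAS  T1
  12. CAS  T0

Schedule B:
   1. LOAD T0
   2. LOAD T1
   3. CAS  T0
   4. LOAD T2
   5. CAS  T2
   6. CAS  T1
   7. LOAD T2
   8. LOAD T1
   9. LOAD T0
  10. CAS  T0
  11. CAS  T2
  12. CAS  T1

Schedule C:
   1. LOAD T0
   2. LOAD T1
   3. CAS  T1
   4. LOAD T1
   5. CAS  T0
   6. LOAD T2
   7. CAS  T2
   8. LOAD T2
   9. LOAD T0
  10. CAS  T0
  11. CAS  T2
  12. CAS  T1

Tracing schedule C:
1. LOAD T0 → mem=3 r[T0]=3 [LOAD]
2. LOAD T1 → mem=3 r[T1]=3 [LOAD]
3. CAS T1 → mem=4 r[T1]=3 [OK]
4. LOAD T1 → mem=4 r[T1]=4 [LOAD]
5. CAS T0 → mem=4 r[T0]=3 [RETRY]
6. LOAD T2 → mem=4 r[T2]=4 [LOAD]
7. CAS T2 → mem=5 r[T2]=4 [OK]
8. LOAD T2 → mem=5 r[T2]=5 [LOAD]
9. LOAD T0 → mem=5 r[T0]=5 [LOAD]
10. CAS T0 → mem=6 r[T0]=5 [OK]
11. CAS T2 → mem=6 r[T2]=5 [RETRY]
12. CAS T1 → mem=6 r[T1]=4 [RETRY]

C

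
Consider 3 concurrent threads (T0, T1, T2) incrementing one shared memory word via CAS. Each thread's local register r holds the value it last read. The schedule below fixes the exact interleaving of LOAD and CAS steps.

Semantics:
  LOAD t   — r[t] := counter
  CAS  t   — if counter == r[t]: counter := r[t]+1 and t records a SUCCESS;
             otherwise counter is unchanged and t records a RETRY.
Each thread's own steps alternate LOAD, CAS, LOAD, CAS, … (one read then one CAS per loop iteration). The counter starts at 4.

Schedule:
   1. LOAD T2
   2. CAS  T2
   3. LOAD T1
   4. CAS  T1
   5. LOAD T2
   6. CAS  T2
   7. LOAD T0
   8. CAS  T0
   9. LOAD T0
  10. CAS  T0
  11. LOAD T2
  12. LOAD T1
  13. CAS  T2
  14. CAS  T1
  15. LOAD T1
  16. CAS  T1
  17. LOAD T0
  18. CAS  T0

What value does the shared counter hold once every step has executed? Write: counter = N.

counter = 12

1. LOAD T2 → mem=4 r[T2]=4 [LOAD]
2. CAS T2 → mem=5 r[T2]=4 [OK]
3. LOAD T1 → mem=5 r[T1]=5 [LOAD]
4. CAS T1 → mem=6 r[T1]=5 [OK]
5. LOAD T2 → mem=6 r[T2]=6 [LOAD]
6. CAS T2 → mem=7 r[T2]=6 [OK]
7. LOAD T0 → mem=7 r[T0]=7 [LOAD]
8. CAS T0 → mem=8 r[T0]=7 [OK]
9. LOAD T0 → mem=8 r[T0]=8 [LOAD]
10. CAS T0 → mem=9 r[T0]=8 [OK]
11. LOAD T2 → mem=9 r[T2]=9 [LOAD]
12. LOAD T1 → mem=9 r[T1]=9 [LOAD]
13. CAS T2 → mem=10 r[T2]=9 [OK]
14. CAS T1 → mem=10 r[T1]=9 [RETRY]
15. LOAD T1 → mem=10 r[T1]=10 [LOAD]
16. CAS T1 → mem=11 r[T1]=10 [OK]
17. LOAD T0 → mem=11 r[T0]=11 [LOAD]
18. CAS T0 → mem=12 r[T0]=11 [OK]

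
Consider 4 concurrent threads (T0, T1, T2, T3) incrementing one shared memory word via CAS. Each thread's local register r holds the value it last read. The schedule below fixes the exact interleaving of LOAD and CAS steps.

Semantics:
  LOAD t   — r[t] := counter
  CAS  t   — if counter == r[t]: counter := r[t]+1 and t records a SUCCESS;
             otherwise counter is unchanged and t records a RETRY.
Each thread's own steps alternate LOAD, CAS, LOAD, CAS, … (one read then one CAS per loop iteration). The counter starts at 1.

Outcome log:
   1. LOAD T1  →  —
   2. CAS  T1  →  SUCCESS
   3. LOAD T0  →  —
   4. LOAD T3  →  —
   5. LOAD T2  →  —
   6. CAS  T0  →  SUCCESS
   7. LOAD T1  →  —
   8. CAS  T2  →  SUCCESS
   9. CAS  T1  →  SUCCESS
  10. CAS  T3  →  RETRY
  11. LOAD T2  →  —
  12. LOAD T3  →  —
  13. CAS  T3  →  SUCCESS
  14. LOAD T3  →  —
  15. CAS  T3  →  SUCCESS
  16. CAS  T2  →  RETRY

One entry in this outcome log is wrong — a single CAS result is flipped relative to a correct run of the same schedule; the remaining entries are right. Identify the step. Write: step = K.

Re-executing:
[1] T1.load  rd  (counter 1, T1.r 1)
[2] T1.cas  hit  (counter 2, T1.r 1)
[3] T0.load  rd  (counter 2, T0.r 2)
[4] T3.load  rd  (counter 2, T3.r 2)
[5] T2.load  rd  (counter 2, T2.r 2)
[6] T0.cas  hit  (counter 3, T0.r 2)
[7] T1.load  rd  (counter 3, T1.r 3)
[8] T2.cas  miss  (counter 3, T2.r 2)
[9] T1.cas  hit  (counter 4, T1.r 3)
[10] T3.cas  miss  (counter 4, T3.r 2)
[11] T2.load  rd  (counter 4, T2.r 4)
[12] T3.load  rd  (counter 4, T3.r 4)
[13] T3.cas  hit  (counter 5, T3.r 4)
[14] T3.load  rd  (counter 5, T3.r 5)
[15] T3.cas  hit  (counter 6, T3.r 5)
[16] T2.cas  miss  (counter 6, T2.r 4)
Flip is step 8.

step = 8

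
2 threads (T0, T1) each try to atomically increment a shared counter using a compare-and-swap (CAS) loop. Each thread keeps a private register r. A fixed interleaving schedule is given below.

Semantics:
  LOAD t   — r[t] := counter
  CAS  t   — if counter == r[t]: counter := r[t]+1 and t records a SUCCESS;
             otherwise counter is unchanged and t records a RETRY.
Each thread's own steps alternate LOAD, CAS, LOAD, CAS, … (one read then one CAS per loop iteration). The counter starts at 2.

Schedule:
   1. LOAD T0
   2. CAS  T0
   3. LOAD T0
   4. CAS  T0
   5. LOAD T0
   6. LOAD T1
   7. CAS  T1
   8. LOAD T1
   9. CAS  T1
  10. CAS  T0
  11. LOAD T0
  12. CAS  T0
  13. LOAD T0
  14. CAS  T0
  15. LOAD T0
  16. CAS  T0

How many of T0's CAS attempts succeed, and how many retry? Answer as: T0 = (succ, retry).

#1 T0 reads 2
#2 T0 CAS(2→3) writes; counter now 3
#3 T0 reads 3
#4 T0 CAS(3→4) writes; counter now 4
#5 T0 reads 4
#6 T1 reads 4
#7 T1 CAS(4→5) writes; counter now 5
#8 T1 reads 5
#9 T1 CAS(5→6) writes; counter now 6
#10 T0 CAS(4→5) fails; counter now 6
#11 T0 reads 6
#12 T0 CAS(6→7) writes; counter now 7
#13 T0 reads 7
#14 T0 CAS(7→8) writes; counter now 8
#15 T0 reads 8
#16 T0 CAS(8→9) writes; counter now 9

T0 = (5, 1)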